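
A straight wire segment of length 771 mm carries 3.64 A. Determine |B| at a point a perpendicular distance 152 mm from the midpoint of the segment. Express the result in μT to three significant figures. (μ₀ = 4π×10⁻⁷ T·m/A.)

For a finite straight segment, B = (μ₀I/4πd)(sinθ₁ + sinθ₂), where θ₁, θ₂ are the angles from the perpendicular to each end.
The perpendicular from the point meets the wire at its midpoint, so each end is L/2 = 0.3855 m away along the wire.
sinθ₁ = 0.3855/√(0.3855²+0.152²) = 0.9303; sinθ₂ = 0.3855/√(0.3855²+0.152²) = 0.9303.
B = (4π×10⁻⁷ × 3.64) / (4π × 0.152) × (0.9303 + 0.9303) = 4.46×10⁻⁶ T.

B ≈ 4.46 μT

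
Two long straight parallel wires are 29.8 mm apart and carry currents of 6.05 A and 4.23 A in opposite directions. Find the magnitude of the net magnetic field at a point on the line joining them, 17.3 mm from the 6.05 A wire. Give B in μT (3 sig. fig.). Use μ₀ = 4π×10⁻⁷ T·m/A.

B ≈ 138 μT

Each long wire gives B = μ₀I/(2πd). Distances are d₁ = 0.0173 m and d₂ = 0.0125 m.
B₁ = 6.99×10⁻⁵ T, B₂ = 6.77×10⁻⁵ T.
Between antiparallel currents both contributions point the same way, so they add. B = B₁ + B₂ = 6.99×10⁻⁵ + 6.77×10⁻⁵ = 1.38×10⁻⁴ T.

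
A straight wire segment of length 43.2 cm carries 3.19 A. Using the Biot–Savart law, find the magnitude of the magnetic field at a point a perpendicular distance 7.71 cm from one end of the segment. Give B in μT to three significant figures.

B ≈ 4.07 μT

For a finite straight segment, B = (μ₀I/4πd)(sinθ₁ + sinθ₂), where θ₁, θ₂ are the angles from the perpendicular to each end.
The perpendicular foot is at one end, so the two end-offsets along the wire are 0 and L = 0.432 m.
sinθ₁ = 0/√(0²+0.0771²) = 0.0000; sinθ₂ = 0.432/√(0.432²+0.0771²) = 0.9844.
B = (4π×10⁻⁷ × 3.19) / (4π × 0.0771) × (0.0000 + 0.9844) = 4.07×10⁻⁶ T.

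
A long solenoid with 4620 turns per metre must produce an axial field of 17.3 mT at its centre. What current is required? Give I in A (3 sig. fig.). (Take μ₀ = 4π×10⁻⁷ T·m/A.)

I ≈ 2.98 A

Inside a long solenoid B = μ₀nI with n = 4620 m⁻¹, so I = B/(μ₀n).
I = 1.73×10⁻² / (4π×10⁻⁷ × 4620) = 2.98 A.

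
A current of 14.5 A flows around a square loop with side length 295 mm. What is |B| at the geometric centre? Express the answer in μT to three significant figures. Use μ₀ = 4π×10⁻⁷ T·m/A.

B ≈ 55.6 μT

Each side is a finite straight segment at perpendicular distance d = a/(2 tan(π/4)) = 0.1475 m from the centre, with end-angles ±π/4.
One side contributes B₁ = (μ₀I/4πd)·2 sin(π/4) = 1.39×10⁻⁵ T.
All 4 sides add in the same direction: B = 4 × 1.39×10⁻⁵ = 5.56×10⁻⁵ T.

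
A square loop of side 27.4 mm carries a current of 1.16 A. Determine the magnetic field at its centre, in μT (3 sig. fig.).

Each side is a finite straight segment at perpendicular distance d = a/(2 tan(π/4)) = 0.0137 m from the centre, with end-angles ±π/4.
One side contributes B₁ = (μ₀I/4πd)·2 sin(π/4) = 1.20×10⁻⁵ T.
All 4 sides add in the same direction: B = 4 × 1.20×10⁻⁵ = 4.79×10⁻⁵ T.

B ≈ 47.9 μT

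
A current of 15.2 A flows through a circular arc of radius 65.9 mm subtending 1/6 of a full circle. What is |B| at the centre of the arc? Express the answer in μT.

B ≈ 24.2 μT

The Biot–Savart field of a circular arc at its centre is B = μ₀Iφ/(4πR), with φ = 1.047 rad.
B = (4π×10⁻⁷ × 15.2 × 1.047) / (4π × 0.0659) = 2.42×10⁻⁵ T.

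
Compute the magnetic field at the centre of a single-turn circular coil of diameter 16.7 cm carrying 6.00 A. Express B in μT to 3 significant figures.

At the centre of a circular loop the Biot–Savart law gives B = μ₀I/(2R) (so R = 0.0835 m).
B = (4π×10⁻⁷ × 6.00) / (2 × 0.0835) = 4.51×10⁻⁵ T.

B ≈ 45.1 μT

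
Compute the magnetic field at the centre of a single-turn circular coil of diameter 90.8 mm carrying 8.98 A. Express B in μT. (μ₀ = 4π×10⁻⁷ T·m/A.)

B ≈ 124 μT

At the centre of a circular loop the Biot–Savart law gives B = μ₀I/(2R) (so R = 0.0454 m).
B = (4π×10⁻⁷ × 8.98) / (2 × 0.0454) = 1.24×10⁻⁴ T.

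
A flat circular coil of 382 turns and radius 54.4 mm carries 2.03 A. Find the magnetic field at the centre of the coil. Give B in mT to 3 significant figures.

For an N-turn flat coil, B = Nμ₀I/(2R) with R = 0.0544 m.
B = 382 × 2.34×10⁻⁵ T = 8.96×10⁻³ T.

B ≈ 8.96 mT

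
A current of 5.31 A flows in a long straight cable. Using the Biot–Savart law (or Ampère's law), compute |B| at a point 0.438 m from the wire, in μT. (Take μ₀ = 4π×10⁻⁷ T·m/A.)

B ≈ 2.42 μT

For an infinitely long straight wire, B = μ₀I/(2πd).
B = (4π×10⁻⁷ × 5.31) / (2π × 0.438) = 2.42×10⁻⁶ T.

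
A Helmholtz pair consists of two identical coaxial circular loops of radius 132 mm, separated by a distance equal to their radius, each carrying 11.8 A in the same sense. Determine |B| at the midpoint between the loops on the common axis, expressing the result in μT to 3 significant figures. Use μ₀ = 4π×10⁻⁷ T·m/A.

B ≈ 80.4 μT

Each loop contributes B = μ₀IR²/[2(R²+z²)^(3/2)] on the axis, with z measured from that loop.
Loop 1 (z = 0.066 m): B₁ = 4.02×10⁻⁵ T. Loop 2 (z = 0.066 m): B₂ = 4.02×10⁻⁵ T.
The fields add: B = B₁ + B₂ = 8.04×10⁻⁵ T.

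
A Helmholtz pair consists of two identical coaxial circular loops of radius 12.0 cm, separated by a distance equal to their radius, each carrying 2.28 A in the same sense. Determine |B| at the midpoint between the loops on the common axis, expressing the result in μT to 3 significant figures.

B ≈ 17.1 μT

Each loop contributes B = μ₀IR²/[2(R²+z²)^(3/2)] on the axis, with z measured from that loop.
Loop 1 (z = 0.06 m): B₁ = 8.54×10⁻⁶ T. Loop 2 (z = 0.06 m): B₂ = 8.54×10⁻⁶ T.
The fields add: B = B₁ + B₂ = 1.71×10⁻⁵ T.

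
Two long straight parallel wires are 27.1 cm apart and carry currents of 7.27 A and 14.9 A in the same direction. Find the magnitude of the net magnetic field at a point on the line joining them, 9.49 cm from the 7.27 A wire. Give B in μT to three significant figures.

B ≈ 1.60 μT

Each long wire gives B = μ₀I/(2πd). Distances are d₁ = 0.0949 m and d₂ = 0.1761 m.
B₁ = 1.53×10⁻⁵ T, B₂ = 1.69×10⁻⁵ T.
Between parallel currents the two contributions point in opposite directions, so they subtract. B = |B₁ − B₂| = |1.53×10⁻⁵ − 1.69×10⁻⁵| = 1.60×10⁻⁶ T.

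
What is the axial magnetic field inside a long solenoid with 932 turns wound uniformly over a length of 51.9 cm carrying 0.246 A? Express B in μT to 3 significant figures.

B ≈ 555 μT

Inside a long solenoid, B = μ₀nI with n = 1796 turns/m.
B = 4π×10⁻⁷ × 1796 × 0.246 = 5.55×10⁻⁴ T.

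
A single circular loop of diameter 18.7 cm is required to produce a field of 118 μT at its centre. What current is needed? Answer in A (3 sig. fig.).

At the centre of a circular loop B = μ₀I/(2R), so I = 2RB/μ₀.
With R = 0.0935 m, I = 2 × 0.0935 × 1.18×10⁻⁴ / (4π×10⁻⁷) = 17.6 A.

I ≈ 17.6 A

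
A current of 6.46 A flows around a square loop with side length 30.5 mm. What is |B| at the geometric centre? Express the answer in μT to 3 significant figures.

B ≈ 240 μT

Each side is a finite straight segment at perpendicular distance d = a/(2 tan(π/4)) = 0.01525 m from the centre, with end-angles ±π/4.
One side contributes B₁ = (μ₀I/4πd)·2 sin(π/4) = 5.99×10⁻⁵ T.
All 4 sides add in the same direction: B = 4 × 5.99×10⁻⁵ = 2.40×10⁻⁴ T.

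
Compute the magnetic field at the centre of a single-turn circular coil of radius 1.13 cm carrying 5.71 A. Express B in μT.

B ≈ 317 μT

At the centre of a circular loop the Biot–Savart law gives B = μ₀I/(2R).
B = (4π×10⁻⁷ × 5.71) / (2 × 0.0113) = 3.17×10⁻⁴ T.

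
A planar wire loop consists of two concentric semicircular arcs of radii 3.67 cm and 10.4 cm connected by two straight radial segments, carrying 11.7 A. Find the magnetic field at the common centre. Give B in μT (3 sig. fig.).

B ≈ 64.8 μT

The radial connectors point toward the centre, so dl × r̂ = 0 and they contribute nothing.
Each semicircle gives μ₀I/(4R): inner arc 1.00×10⁻⁴ T, outer arc 3.53×10⁻⁵ T.
The two arcs carry current in opposite angular senses, so their fields oppose: B = |1.00×10⁻⁴ − 3.53×10⁻⁵| = 6.48×10⁻⁵ T.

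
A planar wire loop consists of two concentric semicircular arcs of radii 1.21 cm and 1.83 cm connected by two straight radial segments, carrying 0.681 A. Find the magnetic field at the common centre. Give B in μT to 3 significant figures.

The radial connectors point toward the centre, so dl × r̂ = 0 and they contribute nothing.
Each semicircle gives μ₀I/(4R): inner arc 1.77×10⁻⁵ T, outer arc 1.17×10⁻⁵ T.
The two arcs carry current in opposite angular senses, so their fields oppose: B = |1.77×10⁻⁵ − 1.17×10⁻⁵| = 5.99×10⁻⁶ T.

B ≈ 5.99 μT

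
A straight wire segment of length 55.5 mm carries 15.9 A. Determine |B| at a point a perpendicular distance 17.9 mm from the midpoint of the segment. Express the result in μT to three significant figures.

B ≈ 149 μT

For a finite straight segment, B = (μ₀I/4πd)(sinθ₁ + sinθ₂), where θ₁, θ₂ are the angles from the perpendicular to each end.
The perpendicular from the point meets the wire at its midpoint, so each end is L/2 = 0.02775 m away along the wire.
sinθ₁ = 0.02775/√(0.02775²+0.0179²) = 0.8403; sinθ₂ = 0.02775/√(0.02775²+0.0179²) = 0.8403.
B = (4π×10⁻⁷ × 15.9) / (4π × 0.0179) × (0.8403 + 0.8403) = 1.49×10⁻⁴ T.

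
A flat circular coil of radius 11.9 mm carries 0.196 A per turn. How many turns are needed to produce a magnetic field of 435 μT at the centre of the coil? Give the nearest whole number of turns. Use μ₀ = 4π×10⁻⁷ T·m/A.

For an N-turn coil, B = Nμ₀I/(2R). A single turn gives B₁ = 1.03×10⁻⁵ T with R = 0.0119 m.
N = B/B₁ = 4.35×10⁻⁴ / 1.03×10⁻⁵ = 42.03.

N = 42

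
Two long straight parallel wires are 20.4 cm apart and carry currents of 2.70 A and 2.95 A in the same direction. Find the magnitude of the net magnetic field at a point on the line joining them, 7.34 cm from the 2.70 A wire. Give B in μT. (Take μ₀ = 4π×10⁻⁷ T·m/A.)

Each long wire gives B = μ₀I/(2πd). Distances are d₁ = 0.0734 m and d₂ = 0.1306 m.
B₁ = 7.36×10⁻⁶ T, B₂ = 4.52×10⁻⁶ T.
Between parallel currents the two contributions point in opposite directions, so they subtract. B = |B₁ − B₂| = |7.36×10⁻⁶ − 4.52×10⁻⁶| = 2.84×10⁻⁶ T.

B ≈ 2.84 μT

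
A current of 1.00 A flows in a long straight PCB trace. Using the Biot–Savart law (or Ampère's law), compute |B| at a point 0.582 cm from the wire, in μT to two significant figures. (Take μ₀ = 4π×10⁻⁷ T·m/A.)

For an infinitely long straight wire, B = μ₀I/(2πd).
B = (4π×10⁻⁷ × 1.00) / (2π × 0.00582) = 3.44×10⁻⁵ T.

B ≈ 34 μT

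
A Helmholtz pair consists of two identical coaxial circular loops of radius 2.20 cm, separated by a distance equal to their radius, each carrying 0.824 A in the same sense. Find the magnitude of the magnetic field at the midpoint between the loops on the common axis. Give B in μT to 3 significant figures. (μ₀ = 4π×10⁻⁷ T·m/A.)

Each loop contributes B = μ₀IR²/[2(R²+z²)^(3/2)] on the axis, with z measured from that loop.
Loop 1 (z = 0.011 m): B₁ = 1.68×10⁻⁵ T. Loop 2 (z = 0.011 m): B₂ = 1.68×10⁻⁵ T.
The fields add: B = B₁ + B₂ = 3.37×10⁻⁵ T.

B ≈ 33.7 μT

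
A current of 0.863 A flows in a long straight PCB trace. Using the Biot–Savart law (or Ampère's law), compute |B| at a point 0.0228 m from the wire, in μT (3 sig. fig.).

B ≈ 7.57 μT

For an infinitely long straight wire, B = μ₀I/(2πd).
B = (4π×10⁻⁷ × 0.863) / (2π × 0.0228) = 7.57×10⁻⁶ T.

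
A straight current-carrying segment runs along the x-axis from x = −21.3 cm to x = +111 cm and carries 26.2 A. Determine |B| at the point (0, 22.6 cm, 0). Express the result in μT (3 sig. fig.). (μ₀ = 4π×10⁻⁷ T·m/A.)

For a finite straight segment, B = (μ₀I/4πd)(sinθ₁ + sinθ₂), where θ₁, θ₂ are the angles from the perpendicular to each end.
The perpendicular distance is d = 0.226 m; the end-offsets along the wire are a = 0.213 m and b = 1.11 m.
sinθ₁ = 0.213/√(0.213²+0.226²) = 0.6859; sinθ₂ = 1.11/√(1.11²+0.226²) = 0.9799.
B = (4π×10⁻⁷ × 26.2) / (4π × 0.226) × (0.6859 + 0.9799) = 1.93×10⁻⁵ T.

B ≈ 19.3 μT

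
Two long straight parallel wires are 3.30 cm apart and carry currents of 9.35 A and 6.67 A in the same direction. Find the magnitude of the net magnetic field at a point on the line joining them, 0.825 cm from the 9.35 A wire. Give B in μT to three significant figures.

B ≈ 173 μT

Each long wire gives B = μ₀I/(2πd). Distances are d₁ = 0.00825 m and d₂ = 0.02475 m.
B₁ = 2.27×10⁻⁴ T, B₂ = 5.39×10⁻⁵ T.
Between parallel currents the two contributions point in opposite directions, so they subtract. B = |B₁ − B₂| = |2.27×10⁻⁴ − 5.39×10⁻⁵| = 1.73×10⁻⁴ T.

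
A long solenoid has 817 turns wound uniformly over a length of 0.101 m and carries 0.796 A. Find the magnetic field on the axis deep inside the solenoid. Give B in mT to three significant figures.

B ≈ 8.09 mT

Inside a long solenoid, B = μ₀nI with n = 8089 turns/m.
B = 4π×10⁻⁷ × 8089 × 0.796 = 8.09×10⁻³ T.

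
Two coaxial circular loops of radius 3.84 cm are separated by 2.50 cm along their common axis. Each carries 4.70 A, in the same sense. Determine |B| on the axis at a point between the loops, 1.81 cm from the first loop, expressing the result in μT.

Each loop contributes B = μ₀IR²/[2(R²+z²)^(3/2)] on the axis, with z measured from that loop.
Loop 1 (z = 0.0181 m): B₁ = 5.69×10⁻⁵ T. Loop 2 (z = 0.0069 m): B₂ = 7.33×10⁻⁵ T.
The fields add: B = B₁ + B₂ = 1.30×10⁻⁴ T.

B ≈ 130 μT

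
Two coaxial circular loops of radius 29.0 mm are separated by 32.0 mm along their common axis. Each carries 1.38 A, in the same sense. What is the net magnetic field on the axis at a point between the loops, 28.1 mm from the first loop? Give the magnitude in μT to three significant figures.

B ≈ 40.2 μT

Each loop contributes B = μ₀IR²/[2(R²+z²)^(3/2)] on the axis, with z measured from that loop.
Loop 1 (z = 0.0281 m): B₁ = 1.11×10⁻⁵ T. Loop 2 (z = 0.0039 m): B₂ = 2.91×10⁻⁵ T.
The fields add: B = B₁ + B₂ = 4.02×10⁻⁵ T.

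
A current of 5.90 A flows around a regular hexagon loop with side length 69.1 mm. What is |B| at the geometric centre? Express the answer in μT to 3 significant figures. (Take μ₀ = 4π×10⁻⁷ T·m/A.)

Each side is a finite straight segment at perpendicular distance d = a/(2 tan(π/6)) = 0.05984 m from the centre, with end-angles ±π/6.
One side contributes B₁ = (μ₀I/4πd)·2 sin(π/6) = 9.86×10⁻⁶ T.
All 6 sides add in the same direction: B = 6 × 9.86×10⁻⁶ = 5.92×10⁻⁵ T.

B ≈ 59.2 μT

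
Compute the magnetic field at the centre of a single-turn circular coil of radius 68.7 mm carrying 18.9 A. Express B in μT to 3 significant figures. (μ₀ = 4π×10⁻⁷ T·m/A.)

B ≈ 173 μT

At the centre of a circular loop the Biot–Savart law gives B = μ₀I/(2R).
B = (4π×10⁻⁷ × 18.9) / (2 × 0.0687) = 1.73×10⁻⁴ T.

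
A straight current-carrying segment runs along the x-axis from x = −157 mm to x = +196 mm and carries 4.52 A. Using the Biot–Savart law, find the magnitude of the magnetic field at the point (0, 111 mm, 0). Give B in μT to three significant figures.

B ≈ 6.87 μT

For a finite straight segment, B = (μ₀I/4πd)(sinθ₁ + sinθ₂), where θ₁, θ₂ are the angles from the perpendicular to each end.
The perpendicular distance is d = 0.111 m; the end-offsets along the wire are a = 0.157 m and b = 0.196 m.
sinθ₁ = 0.157/√(0.157²+0.111²) = 0.8165; sinθ₂ = 0.196/√(0.196²+0.111²) = 0.8701.
B = (4π×10⁻⁷ × 4.52) / (4π × 0.111) × (0.8165 + 0.8701) = 6.87×10⁻⁶ T.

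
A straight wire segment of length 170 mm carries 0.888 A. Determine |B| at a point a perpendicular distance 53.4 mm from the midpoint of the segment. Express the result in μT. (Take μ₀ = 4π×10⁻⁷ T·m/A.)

B ≈ 2.82 μT

For a finite straight segment, B = (μ₀I/4πd)(sinθ₁ + sinθ₂), where θ₁, θ₂ are the angles from the perpendicular to each end.
The perpendicular from the point meets the wire at its midpoint, so each end is L/2 = 0.085 m away along the wire.
sinθ₁ = 0.085/√(0.085²+0.0534²) = 0.8468; sinθ₂ = 0.085/√(0.085²+0.0534²) = 0.8468.
B = (4π×10⁻⁷ × 0.888) / (4π × 0.0534) × (0.8468 + 0.8468) = 2.82×10⁻⁶ T.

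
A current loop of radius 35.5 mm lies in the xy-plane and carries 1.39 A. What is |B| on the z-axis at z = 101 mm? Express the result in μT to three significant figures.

B ≈ 0.897 μT

On the axis of a circular loop, B = μ₀IR² / [2(R²+z²)^(3/2)].
R² + z² = (0.0355)² + (0.101)² = 0.01146 m², and (R²+z²)^(3/2) = 1.23×10⁻³ m³.
B = (4π×10⁻⁷ × 1.39 × 0.00126) / (2 × 1.23×10⁻³) = 8.97×10⁻⁷ T.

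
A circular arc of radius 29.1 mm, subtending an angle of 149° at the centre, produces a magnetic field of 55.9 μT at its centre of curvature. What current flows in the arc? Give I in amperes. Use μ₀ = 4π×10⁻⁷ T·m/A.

For a circular arc, B = μ₀Iφ/(4πR) with φ in radians; here φ = 2.601 rad.
So I = 4πRB/(μ₀φ) = 4π × 0.0291 × 5.59×10⁻⁵ / (4π×10⁻⁷ × 2.601) = 6.26 A.

I ≈ 6.26 A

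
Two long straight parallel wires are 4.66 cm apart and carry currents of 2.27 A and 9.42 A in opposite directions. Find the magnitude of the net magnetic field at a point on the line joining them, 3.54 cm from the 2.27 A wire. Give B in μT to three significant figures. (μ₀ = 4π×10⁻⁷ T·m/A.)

Each long wire gives B = μ₀I/(2πd). Distances are d₁ = 0.0354 m and d₂ = 0.0112 m.
B₁ = 1.28×10⁻⁵ T, B₂ = 1.68×10⁻⁴ T.
Between antiparallel currents both contributions point the same way, so they add. B = B₁ + B₂ = 1.28×10⁻⁵ + 1.68×10⁻⁴ = 1.81×10⁻⁴ T.

B ≈ 181 μT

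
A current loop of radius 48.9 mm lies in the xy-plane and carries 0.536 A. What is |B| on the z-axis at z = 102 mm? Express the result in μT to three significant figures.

On the axis of a circular loop, B = μ₀IR² / [2(R²+z²)^(3/2)].
R² + z² = (0.0489)² + (0.102)² = 0.0128 m², and (R²+z²)^(3/2) = 1.45×10⁻³ m³.
B = (4π×10⁻⁷ × 0.536 × 0.002391) / (2 × 1.45×10⁻³) = 5.56×10⁻⁷ T.

B ≈ 0.556 μT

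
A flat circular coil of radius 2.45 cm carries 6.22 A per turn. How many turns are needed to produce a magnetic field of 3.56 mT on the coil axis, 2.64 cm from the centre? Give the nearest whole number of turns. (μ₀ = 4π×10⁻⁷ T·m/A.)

N = 71

For an N-turn coil, B = Nμ₀IR²/[2(R²+z²)^(3/2)]. A single turn gives B₁ = 5.02×10⁻⁵ T with R = 0.0245 m, z = 0.0264 m.
N = B/B₁ = 3.56×10⁻³ / 5.02×10⁻⁵ = 70.90.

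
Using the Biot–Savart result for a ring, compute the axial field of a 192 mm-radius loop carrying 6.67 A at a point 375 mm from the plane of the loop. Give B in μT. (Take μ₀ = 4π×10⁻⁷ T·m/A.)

B ≈ 2.07 μT

On the axis of a circular loop, B = μ₀IR² / [2(R²+z²)^(3/2)].
R² + z² = (0.192)² + (0.375)² = 0.1775 m², and (R²+z²)^(3/2) = 7.48×10⁻² m³.
B = (4π×10⁻⁷ × 6.67 × 0.03686) / (2 × 7.48×10⁻²) = 2.07×10⁻⁶ T.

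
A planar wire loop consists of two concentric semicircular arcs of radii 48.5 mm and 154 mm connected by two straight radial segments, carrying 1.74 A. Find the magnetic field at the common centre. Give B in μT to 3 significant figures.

The radial connectors point toward the centre, so dl × r̂ = 0 and they contribute nothing.
Each semicircle gives μ₀I/(4R): inner arc 1.13×10⁻⁵ T, outer arc 3.55×10⁻⁶ T.
The two arcs carry current in opposite angular senses, so their fields oppose: B = |1.13×10⁻⁵ − 3.55×10⁻⁶| = 7.72×10⁻⁶ T.

B ≈ 7.72 μT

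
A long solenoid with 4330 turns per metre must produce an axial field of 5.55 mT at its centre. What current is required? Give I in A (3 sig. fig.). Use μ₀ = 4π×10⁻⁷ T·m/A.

I ≈ 1.02 A

Inside a long solenoid B = μ₀nI with n = 4330 m⁻¹, so I = B/(μ₀n).
I = 5.55×10⁻³ / (4π×10⁻⁷ × 4330) = 1.02 A.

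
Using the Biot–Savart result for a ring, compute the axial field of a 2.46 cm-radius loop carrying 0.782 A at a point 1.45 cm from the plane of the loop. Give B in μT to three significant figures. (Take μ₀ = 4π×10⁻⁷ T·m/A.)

B ≈ 12.8 μT

On the axis of a circular loop, B = μ₀IR² / [2(R²+z²)^(3/2)].
R² + z² = (0.0246)² + (0.0145)² = 0.0008154 m², and (R²+z²)^(3/2) = 2.33×10⁻⁵ m³.
B = (4π×10⁻⁷ × 0.782 × 0.0006052) / (2 × 2.33×10⁻⁵) = 1.28×10⁻⁵ T.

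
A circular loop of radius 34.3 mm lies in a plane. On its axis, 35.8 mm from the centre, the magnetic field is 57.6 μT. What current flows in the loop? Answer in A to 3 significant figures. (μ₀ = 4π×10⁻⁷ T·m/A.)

I ≈ 9.50 A

On the axis of a loop, B = μ₀IR²/[2(R²+z²)^(3/2)], so I = 2B(R²+z²)^(3/2)/(μ₀R²).
R² + z² = 0.001176 + 0.001282 = 0.002458 m²; raised to 3/2 gives 1.22×10⁻⁴ m³.
I = 2 × 5.76×10⁻⁵ × 1.22×10⁻⁴ / (1.26×10⁻⁶ × 0.001176) = 9.50 A.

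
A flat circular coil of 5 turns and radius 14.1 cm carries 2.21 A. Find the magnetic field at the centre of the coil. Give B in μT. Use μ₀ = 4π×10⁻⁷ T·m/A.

For an N-turn flat coil, B = Nμ₀I/(2R) with R = 0.141 m.
B = 5 × 9.85×10⁻⁶ T = 4.92×10⁻⁵ T.

B ≈ 49.2 μT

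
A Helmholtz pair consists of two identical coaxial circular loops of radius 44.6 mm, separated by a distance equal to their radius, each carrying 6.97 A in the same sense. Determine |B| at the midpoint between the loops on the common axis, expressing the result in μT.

B ≈ 141 μT

Each loop contributes B = μ₀IR²/[2(R²+z²)^(3/2)] on the axis, with z measured from that loop.
Loop 1 (z = 0.0223 m): B₁ = 7.03×10⁻⁵ T. Loop 2 (z = 0.0223 m): B₂ = 7.03×10⁻⁵ T.
The fields add: B = B₁ + B₂ = 1.41×10⁻⁴ T.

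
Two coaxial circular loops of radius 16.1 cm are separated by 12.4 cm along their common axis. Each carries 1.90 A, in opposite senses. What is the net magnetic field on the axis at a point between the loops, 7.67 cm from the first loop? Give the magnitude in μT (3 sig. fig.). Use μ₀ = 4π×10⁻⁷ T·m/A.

B ≈ 1.09 μT

Each loop contributes B = μ₀IR²/[2(R²+z²)^(3/2)] on the axis, with z measured from that loop.
Loop 1 (z = 0.0767 m): B₁ = 5.46×10⁻⁶ T. Loop 2 (z = 0.0473 m): B₂ = 6.55×10⁻⁶ T.
The fields oppose: B = |B₁ − B₂| = 1.09×10⁻⁶ T.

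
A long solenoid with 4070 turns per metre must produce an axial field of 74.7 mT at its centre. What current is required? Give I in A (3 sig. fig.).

I ≈ 14.6 A

Inside a long solenoid B = μ₀nI with n = 4070 m⁻¹, so I = B/(μ₀n).
I = 7.47×10⁻² / (4π×10⁻⁷ × 4070) = 14.6 A.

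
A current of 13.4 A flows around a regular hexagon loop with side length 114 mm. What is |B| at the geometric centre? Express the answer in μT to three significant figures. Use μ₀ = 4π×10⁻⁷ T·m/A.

Each side is a finite straight segment at perpendicular distance d = a/(2 tan(π/6)) = 0.09873 m from the centre, with end-angles ±π/6.
One side contributes B₁ = (μ₀I/4πd)·2 sin(π/6) = 1.36×10⁻⁵ T.
All 6 sides add in the same direction: B = 6 × 1.36×10⁻⁵ = 8.14×10⁻⁵ T.

B ≈ 81.4 μT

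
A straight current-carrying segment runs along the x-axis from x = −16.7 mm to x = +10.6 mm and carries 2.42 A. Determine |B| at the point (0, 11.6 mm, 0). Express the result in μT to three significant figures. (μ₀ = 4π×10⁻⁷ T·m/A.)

B ≈ 31.2 μT

For a finite straight segment, B = (μ₀I/4πd)(sinθ₁ + sinθ₂), where θ₁, θ₂ are the angles from the perpendicular to each end.
The perpendicular distance is d = 0.0116 m; the end-offsets along the wire are a = 0.0167 m and b = 0.0106 m.
sinθ₁ = 0.0167/√(0.0167²+0.0116²) = 0.8213; sinθ₂ = 0.0106/√(0.0106²+0.0116²) = 0.6746.
B = (4π×10⁻⁷ × 2.42) / (4π × 0.0116) × (0.8213 + 0.6746) = 3.12×10⁻⁵ T.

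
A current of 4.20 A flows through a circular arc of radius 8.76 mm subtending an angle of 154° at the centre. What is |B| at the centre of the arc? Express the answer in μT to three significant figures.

B ≈ 129 μT

The Biot–Savart field of a circular arc at its centre is B = μ₀Iφ/(4πR), with φ = 2.688 rad.
B = (4π×10⁻⁷ × 4.20 × 2.688) / (4π × 0.00876) = 1.29×10⁻⁴ T.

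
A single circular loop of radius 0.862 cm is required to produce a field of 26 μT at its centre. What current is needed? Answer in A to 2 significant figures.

I ≈ 0.36 A

At the centre of a circular loop B = μ₀I/(2R), so I = 2RB/μ₀.
With R = 0.00862 m, I = 2 × 0.00862 × 2.60×10⁻⁵ / (4π×10⁻⁷) = 0.357 A.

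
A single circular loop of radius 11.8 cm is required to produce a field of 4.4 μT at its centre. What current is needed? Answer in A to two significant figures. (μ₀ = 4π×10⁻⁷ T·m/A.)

I ≈ 0.83 A

At the centre of a circular loop B = μ₀I/(2R), so I = 2RB/μ₀.
With R = 0.118 m, I = 2 × 0.118 × 4.40×10⁻⁶ / (4π×10⁻⁷) = 0.826 A.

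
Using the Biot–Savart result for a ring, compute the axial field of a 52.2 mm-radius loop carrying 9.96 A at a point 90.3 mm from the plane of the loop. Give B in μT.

B ≈ 15.0 μT

On the axis of a circular loop, B = μ₀IR² / [2(R²+z²)^(3/2)].
R² + z² = (0.0522)² + (0.0903)² = 0.01088 m², and (R²+z²)^(3/2) = 1.13×10⁻³ m³.
B = (4π×10⁻⁷ × 9.96 × 0.002725) / (2 × 1.13×10⁻³) = 1.50×10⁻⁵ T.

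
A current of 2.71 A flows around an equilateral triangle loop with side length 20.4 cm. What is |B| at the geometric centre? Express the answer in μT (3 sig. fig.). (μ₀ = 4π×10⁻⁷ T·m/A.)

B ≈ 23.9 μT

Each side is a finite straight segment at perpendicular distance d = a/(2 tan(π/3)) = 0.05889 m from the centre, with end-angles ±π/3.
One side contributes B₁ = (μ₀I/4πd)·2 sin(π/3) = 7.97×10⁻⁶ T.
All 3 sides add in the same direction: B = 3 × 7.97×10⁻⁶ = 2.39×10⁻⁵ T.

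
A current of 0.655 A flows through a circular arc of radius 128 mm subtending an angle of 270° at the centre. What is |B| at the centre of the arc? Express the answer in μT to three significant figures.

B ≈ 2.41 μT

The Biot–Savart field of a circular arc at its centre is B = μ₀Iφ/(4πR), with φ = 4.712 rad.
B = (4π×10⁻⁷ × 0.655 × 4.712) / (4π × 0.128) = 2.41×10⁻⁶ T.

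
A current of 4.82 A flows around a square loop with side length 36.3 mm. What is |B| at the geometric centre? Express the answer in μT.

B ≈ 150 μT

Each side is a finite straight segment at perpendicular distance d = a/(2 tan(π/4)) = 0.01815 m from the centre, with end-angles ±π/4.
One side contributes B₁ = (μ₀I/4πd)·2 sin(π/4) = 3.76×10⁻⁵ T.
All 4 sides add in the same direction: B = 4 × 3.76×10⁻⁵ = 1.50×10⁻⁴ T.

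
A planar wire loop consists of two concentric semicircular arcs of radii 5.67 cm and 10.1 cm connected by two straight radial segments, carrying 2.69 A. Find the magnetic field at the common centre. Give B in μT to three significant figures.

The radial connectors point toward the centre, so dl × r̂ = 0 and they contribute nothing.
Each semicircle gives μ₀I/(4R): inner arc 1.49×10⁻⁵ T, outer arc 8.37×10⁻⁶ T.
The two arcs carry current in opposite angular senses, so their fields oppose: B = |1.49×10⁻⁵ − 8.37×10⁻⁶| = 6.54×10⁻⁶ T.

B ≈ 6.54 μT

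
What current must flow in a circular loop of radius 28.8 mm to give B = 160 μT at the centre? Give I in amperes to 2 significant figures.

At the centre of a circular loop B = μ₀I/(2R), so I = 2RB/μ₀.
With R = 0.0288 m, I = 2 × 0.0288 × 1.60×10⁻⁴ / (4π×10⁻⁷) = 7.33 A.

I ≈ 7.3 A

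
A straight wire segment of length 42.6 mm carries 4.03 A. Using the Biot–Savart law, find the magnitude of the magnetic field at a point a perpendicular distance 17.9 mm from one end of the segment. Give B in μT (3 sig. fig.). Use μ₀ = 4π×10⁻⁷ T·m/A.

For a finite straight segment, B = (μ₀I/4πd)(sinθ₁ + sinθ₂), where θ₁, θ₂ are the angles from the perpendicular to each end.
The perpendicular foot is at one end, so the two end-offsets along the wire are 0 and L = 0.0426 m.
sinθ₁ = 0/√(0²+0.0179²) = 0.0000; sinθ₂ = 0.0426/√(0.0426²+0.0179²) = 0.9219.
B = (4π×10⁻⁷ × 4.03) / (4π × 0.0179) × (0.0000 + 0.9219) = 2.08×10⁻⁵ T.

B ≈ 20.8 μT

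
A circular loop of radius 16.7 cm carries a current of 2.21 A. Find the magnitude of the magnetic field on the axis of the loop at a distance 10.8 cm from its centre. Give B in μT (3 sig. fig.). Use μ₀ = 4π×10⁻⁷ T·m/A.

On the axis of a circular loop, B = μ₀IR² / [2(R²+z²)^(3/2)].
R² + z² = (0.167)² + (0.108)² = 0.03955 m², and (R²+z²)^(3/2) = 7.87×10⁻³ m³.
B = (4π×10⁻⁷ × 2.21 × 0.02789) / (2 × 7.87×10⁻³) = 4.92×10⁻⁶ T.

B ≈ 4.92 μT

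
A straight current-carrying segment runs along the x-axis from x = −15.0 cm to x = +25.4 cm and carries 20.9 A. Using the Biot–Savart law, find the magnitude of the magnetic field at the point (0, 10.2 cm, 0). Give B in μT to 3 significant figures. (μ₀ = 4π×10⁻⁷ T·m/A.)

B ≈ 36.0 μT

For a finite straight segment, B = (μ₀I/4πd)(sinθ₁ + sinθ₂), where θ₁, θ₂ are the angles from the perpendicular to each end.
The perpendicular distance is d = 0.102 m; the end-offsets along the wire are a = 0.15 m and b = 0.254 m.
sinθ₁ = 0.15/√(0.15²+0.102²) = 0.8269; sinθ₂ = 0.254/√(0.254²+0.102²) = 0.9280.
B = (4π×10⁻⁷ × 20.9) / (4π × 0.102) × (0.8269 + 0.9280) = 3.60×10⁻⁵ T.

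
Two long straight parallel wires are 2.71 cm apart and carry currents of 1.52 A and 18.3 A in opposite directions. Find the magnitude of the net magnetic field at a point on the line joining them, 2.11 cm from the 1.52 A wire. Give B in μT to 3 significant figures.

B ≈ 624 μT

Each long wire gives B = μ₀I/(2πd). Distances are d₁ = 0.0211 m and d₂ = 0.006 m.
B₁ = 1.44×10⁻⁵ T, B₂ = 6.10×10⁻⁴ T.
Between antiparallel currents both contributions point the same way, so they add. B = B₁ + B₂ = 1.44×10⁻⁵ + 6.10×10⁻⁴ = 6.24×10⁻⁴ T.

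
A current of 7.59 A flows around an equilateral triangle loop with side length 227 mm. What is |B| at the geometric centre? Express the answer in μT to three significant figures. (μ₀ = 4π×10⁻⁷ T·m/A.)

Each side is a finite straight segment at perpendicular distance d = a/(2 tan(π/3)) = 0.06553 m from the centre, with end-angles ±π/3.
One side contributes B₁ = (μ₀I/4πd)·2 sin(π/3) = 2.01×10⁻⁵ T.
All 3 sides add in the same direction: B = 3 × 2.01×10⁻⁵ = 6.02×10⁻⁵ T.

B ≈ 60.2 μT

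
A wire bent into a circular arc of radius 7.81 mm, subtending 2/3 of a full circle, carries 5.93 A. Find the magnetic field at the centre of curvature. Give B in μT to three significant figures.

The Biot–Savart field of a circular arc at its centre is B = μ₀Iφ/(4πR), with φ = 4.189 rad.
B = (4π×10⁻⁷ × 5.93 × 4.189) / (4π × 0.00781) = 3.18×10⁻⁴ T.

B ≈ 318 μT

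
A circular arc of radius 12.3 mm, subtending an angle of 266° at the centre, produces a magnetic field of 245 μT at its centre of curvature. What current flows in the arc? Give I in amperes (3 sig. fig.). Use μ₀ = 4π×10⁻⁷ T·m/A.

For a circular arc, B = μ₀Iφ/(4πR) with φ in radians; here φ = 4.643 rad.
So I = 4πRB/(μ₀φ) = 4π × 0.0123 × 2.45×10⁻⁴ / (4π×10⁻⁷ × 4.643) = 6.49 A.

I ≈ 6.49 A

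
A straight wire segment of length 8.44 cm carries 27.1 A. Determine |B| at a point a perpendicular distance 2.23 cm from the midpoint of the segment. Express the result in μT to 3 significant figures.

For a finite straight segment, B = (μ₀I/4πd)(sinθ₁ + sinθ₂), where θ₁, θ₂ are the angles from the perpendicular to each end.
The perpendicular from the point meets the wire at its midpoint, so each end is L/2 = 0.0422 m away along the wire.
sinθ₁ = 0.0422/√(0.0422²+0.0223²) = 0.8841; sinθ₂ = 0.0422/√(0.0422²+0.0223²) = 0.8841.
B = (4π×10⁻⁷ × 27.1) / (4π × 0.0223) × (0.8841 + 0.8841) = 2.15×10⁻⁴ T.

B ≈ 215 μT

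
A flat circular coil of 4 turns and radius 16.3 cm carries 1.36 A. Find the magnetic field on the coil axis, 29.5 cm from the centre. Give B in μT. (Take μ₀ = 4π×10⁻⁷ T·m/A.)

For an N-turn flat coil, B = Nμ₀IR²/[2(R²+z²)^(3/2)] with R = 0.163 m, z = 0.295 m.
B = 4 × 5.93×10⁻⁷ T = 2.37×10⁻⁶ T.

B ≈ 2.37 μT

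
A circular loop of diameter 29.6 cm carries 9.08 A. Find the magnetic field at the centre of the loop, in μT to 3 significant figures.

B ≈ 38.5 μT

At the centre of a circular loop the Biot–Savart law gives B = μ₀I/(2R) (so R = 0.148 m).
B = (4π×10⁻⁷ × 9.08) / (2 × 0.148) = 3.85×10⁻⁵ T.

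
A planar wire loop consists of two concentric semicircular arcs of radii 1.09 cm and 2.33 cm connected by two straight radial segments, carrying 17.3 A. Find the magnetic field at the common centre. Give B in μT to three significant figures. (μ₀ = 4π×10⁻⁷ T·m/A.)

The radial connectors point toward the centre, so dl × r̂ = 0 and they contribute nothing.
Each semicircle gives μ₀I/(4R): inner arc 4.99×10⁻⁴ T, outer arc 2.33×10⁻⁴ T.
The two arcs carry current in opposite angular senses, so their fields oppose: B = |4.99×10⁻⁴ − 2.33×10⁻⁴| = 2.65×10⁻⁴ T.

B ≈ 265 μT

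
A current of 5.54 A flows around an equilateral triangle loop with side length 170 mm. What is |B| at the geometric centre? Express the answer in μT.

B ≈ 58.7 μT

Each side is a finite straight segment at perpendicular distance d = a/(2 tan(π/3)) = 0.04907 m from the centre, with end-angles ±π/3.
One side contributes B₁ = (μ₀I/4πd)·2 sin(π/3) = 1.96×10⁻⁵ T.
All 3 sides add in the same direction: B = 3 × 1.96×10⁻⁵ = 5.87×10⁻⁵ T.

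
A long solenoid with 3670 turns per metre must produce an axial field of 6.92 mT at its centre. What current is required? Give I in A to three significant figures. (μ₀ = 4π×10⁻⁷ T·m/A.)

I ≈ 1.50 A

Inside a long solenoid B = μ₀nI with n = 3670 m⁻¹, so I = B/(μ₀n).
I = 6.92×10⁻³ / (4π×10⁻⁷ × 3670) = 1.50 A.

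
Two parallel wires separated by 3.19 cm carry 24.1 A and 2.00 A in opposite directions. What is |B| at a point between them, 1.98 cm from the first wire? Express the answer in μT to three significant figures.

Each long wire gives B = μ₀I/(2πd). Distances are d₁ = 0.0198 m and d₂ = 0.0121 m.
B₁ = 2.43×10⁻⁴ T, B₂ = 3.31×10⁻⁵ T.
Between antiparallel currents both contributions point the same way, so they add. B = B₁ + B₂ = 2.43×10⁻⁴ + 3.31×10⁻⁵ = 2.76×10⁻⁴ T.

B ≈ 276 μT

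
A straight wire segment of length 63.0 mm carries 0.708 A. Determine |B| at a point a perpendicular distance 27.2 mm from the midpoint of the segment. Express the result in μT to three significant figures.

B ≈ 3.94 μT

For a finite straight segment, B = (μ₀I/4πd)(sinθ₁ + sinθ₂), where θ₁, θ₂ are the angles from the perpendicular to each end.
The perpendicular from the point meets the wire at its midpoint, so each end is L/2 = 0.0315 m away along the wire.
sinθ₁ = 0.0315/√(0.0315²+0.0272²) = 0.7569; sinθ₂ = 0.0315/√(0.0315²+0.0272²) = 0.7569.
B = (4π×10⁻⁷ × 0.708) / (4π × 0.0272) × (0.7569 + 0.7569) = 3.94×10⁻⁶ T.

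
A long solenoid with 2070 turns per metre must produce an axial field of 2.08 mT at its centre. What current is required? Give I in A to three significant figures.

I ≈ 0.800 A

Inside a long solenoid B = μ₀nI with n = 2070 m⁻¹, so I = B/(μ₀n).
I = 2.08×10⁻³ / (4π×10⁻⁷ × 2070) = 0.800 A.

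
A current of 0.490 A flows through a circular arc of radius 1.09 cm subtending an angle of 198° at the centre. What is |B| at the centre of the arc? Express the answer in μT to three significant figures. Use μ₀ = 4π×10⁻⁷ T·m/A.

The Biot–Savart field of a circular arc at its centre is B = μ₀Iφ/(4πR), with φ = 3.456 rad.
B = (4π×10⁻⁷ × 0.490 × 3.456) / (4π × 0.0109) = 1.55×10⁻⁵ T.

B ≈ 15.5 μT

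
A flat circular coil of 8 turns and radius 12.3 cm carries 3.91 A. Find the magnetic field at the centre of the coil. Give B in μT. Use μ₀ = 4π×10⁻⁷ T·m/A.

B ≈ 160 μT

For an N-turn flat coil, B = Nμ₀I/(2R) with R = 0.123 m.
B = 8 × 2.00×10⁻⁵ T = 1.60×10⁻⁴ T.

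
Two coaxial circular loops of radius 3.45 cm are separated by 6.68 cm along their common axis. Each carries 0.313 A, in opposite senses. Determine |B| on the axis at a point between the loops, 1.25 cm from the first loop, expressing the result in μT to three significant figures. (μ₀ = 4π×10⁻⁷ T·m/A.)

B ≈ 3.86 μT

Each loop contributes B = μ₀IR²/[2(R²+z²)^(3/2)] on the axis, with z measured from that loop.
Loop 1 (z = 0.0125 m): B₁ = 4.74×10⁻⁶ T. Loop 2 (z = 0.0543 m): B₂ = 8.79×10⁻⁷ T.
The fields oppose: B = |B₁ − B₂| = 3.86×10⁻⁶ T.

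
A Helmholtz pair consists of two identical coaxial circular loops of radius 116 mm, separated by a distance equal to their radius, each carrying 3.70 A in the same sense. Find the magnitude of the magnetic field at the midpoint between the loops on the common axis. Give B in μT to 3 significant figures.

B ≈ 28.7 μT

Each loop contributes B = μ₀IR²/[2(R²+z²)^(3/2)] on the axis, with z measured from that loop.
Loop 1 (z = 0.058 m): B₁ = 1.43×10⁻⁵ T. Loop 2 (z = 0.058 m): B₂ = 1.43×10⁻⁵ T.
The fields add: B = B₁ + B₂ = 2.87×10⁻⁵ T.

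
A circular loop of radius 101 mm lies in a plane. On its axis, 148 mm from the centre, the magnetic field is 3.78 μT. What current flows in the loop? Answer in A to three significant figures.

I ≈ 3.39 A

On the axis of a loop, B = μ₀IR²/[2(R²+z²)^(3/2)], so I = 2B(R²+z²)^(3/2)/(μ₀R²).
R² + z² = 0.0102 + 0.0219 = 0.0321 m²; raised to 3/2 gives 5.75×10⁻³ m³.
I = 2 × 3.78×10⁻⁶ × 5.75×10⁻³ / (1.26×10⁻⁶ × 0.0102) = 3.39 A.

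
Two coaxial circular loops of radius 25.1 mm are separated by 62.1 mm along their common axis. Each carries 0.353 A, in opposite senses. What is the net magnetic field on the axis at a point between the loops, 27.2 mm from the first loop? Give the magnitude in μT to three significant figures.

B ≈ 0.997 μT

Each loop contributes B = μ₀IR²/[2(R²+z²)^(3/2)] on the axis, with z measured from that loop.
Loop 1 (z = 0.0272 m): B₁ = 2.76×10⁻⁶ T. Loop 2 (z = 0.0349 m): B₂ = 1.76×10⁻⁶ T.
The fields oppose: B = |B₁ − B₂| = 9.97×10⁻⁷ T.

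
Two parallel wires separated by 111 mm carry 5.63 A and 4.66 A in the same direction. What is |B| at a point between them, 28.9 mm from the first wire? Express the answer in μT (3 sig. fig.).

Each long wire gives B = μ₀I/(2πd). Distances are d₁ = 0.0289 m and d₂ = 0.0821 m.
B₁ = 3.90×10⁻⁵ T, B₂ = 1.14×10⁻⁵ T.
Between parallel currents the two contributions point in opposite directions, so they subtract. B = |B₁ − B₂| = |3.90×10⁻⁵ − 1.14×10⁻⁵| = 2.76×10⁻⁵ T.

B ≈ 27.6 μT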